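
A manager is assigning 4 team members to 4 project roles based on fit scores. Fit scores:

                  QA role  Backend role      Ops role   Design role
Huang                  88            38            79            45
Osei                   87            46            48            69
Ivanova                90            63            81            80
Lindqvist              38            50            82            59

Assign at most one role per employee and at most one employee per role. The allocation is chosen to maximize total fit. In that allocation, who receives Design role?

This is a one-to-one assignment (maximum-weight bipartite matching).
Optimal: Huang→QA role (88 pts), Osei→Design role (69 pts), Ivanova→Backend role (63 pts), Lindqvist→Ops role (82 pts) — total 88+69+63+82 = 302 pts.
Column-greedy (each role in turn goes to its best remaining employee) gives 288 pts, worse by 14.
Next-best assignment: Huang→QA role, Osei→Backend role, Ivanova→Design role, Lindqvist→Ops role = 296 pts.
Osei's own top role is QA role (87 pts), but forcing Osei→QA role and reassigning the rest optimally gives only 296 pts — worse by 6.

Osei receives Design role.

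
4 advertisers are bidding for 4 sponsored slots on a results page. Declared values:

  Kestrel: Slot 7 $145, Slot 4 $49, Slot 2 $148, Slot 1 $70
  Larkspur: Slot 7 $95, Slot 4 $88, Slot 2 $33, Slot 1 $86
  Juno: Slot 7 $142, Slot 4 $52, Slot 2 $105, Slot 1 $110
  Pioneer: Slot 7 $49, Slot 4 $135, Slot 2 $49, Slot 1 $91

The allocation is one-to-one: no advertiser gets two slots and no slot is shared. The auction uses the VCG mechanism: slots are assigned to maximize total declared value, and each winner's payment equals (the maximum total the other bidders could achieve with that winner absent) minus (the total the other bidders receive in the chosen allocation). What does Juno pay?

Efficient allocation: Kestrel→Slot 2 ($148), Larkspur→Slot 1 ($86), Juno→Slot 7 ($142), Pioneer→Slot 4 ($135); total welfare W = $511.
Juno receives Slot 7 at value $142, so the others get W − 142 = $369.
Without Juno: best allocation of the remaining 3 bidders over all 4 slots is Kestrel→Slot 2 ($148), Larkspur→Slot 7 ($95), Pioneer→Slot 4 ($135), total $378.
VCG payment = (others' best without Juno) − (others' welfare with Juno) = 378 − 369 = $9.

Juno pays $9.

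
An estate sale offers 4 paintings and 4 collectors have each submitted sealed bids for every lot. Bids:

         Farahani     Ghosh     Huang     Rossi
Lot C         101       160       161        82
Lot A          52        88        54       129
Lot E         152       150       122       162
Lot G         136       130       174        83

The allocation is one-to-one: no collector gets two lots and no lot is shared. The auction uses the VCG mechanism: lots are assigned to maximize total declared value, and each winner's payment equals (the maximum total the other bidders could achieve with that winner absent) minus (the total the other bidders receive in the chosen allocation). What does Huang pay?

Efficient allocation: Farahani→Lot E ($152), Ghosh→Lot C ($160), Huang→Lot G ($174), Rossi→Lot A ($129); total welfare W = $615.
Huang receives Lot G at value $174, so the others get W − 174 = $441.
Without Huang: best allocation of the remaining 3 bidders over all 4 lots is Farahani→Lot G ($136), Ghosh→Lot C ($160), Rossi→Lot E ($162), total $458.
VCG payment = (others' best without Huang) − (others' welfare with Huang) = 458 − 441 = $17.

Huang pays $17.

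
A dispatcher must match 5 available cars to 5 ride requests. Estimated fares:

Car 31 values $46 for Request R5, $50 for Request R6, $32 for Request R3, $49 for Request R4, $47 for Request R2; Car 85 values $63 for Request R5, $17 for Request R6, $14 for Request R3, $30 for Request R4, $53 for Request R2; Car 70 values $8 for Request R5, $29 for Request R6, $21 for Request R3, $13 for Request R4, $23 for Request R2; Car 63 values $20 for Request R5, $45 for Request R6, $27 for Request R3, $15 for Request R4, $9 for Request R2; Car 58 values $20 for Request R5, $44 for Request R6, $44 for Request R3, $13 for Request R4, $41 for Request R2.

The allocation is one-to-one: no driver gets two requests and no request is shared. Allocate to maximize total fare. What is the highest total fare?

Optimal: Car 31→Request R4 ($49), Car 85→Request R5 ($63), Car 70→Request R2 ($23), Car 63→Request R6 ($45), Car 58→Request R3 ($44) — total 49+63+23+45+44 = $224.
Row-greedy (each driver in turn takes its best remaining request) gives $176, worse by 48.
Next-best assignment: Car 31→Request R4, Car 85→Request R5, Car 70→Request R3, Car 63→Request R6, Car 58→Request R2 = $219.
No other one-to-one assignment exceeds $224.

Max total: $224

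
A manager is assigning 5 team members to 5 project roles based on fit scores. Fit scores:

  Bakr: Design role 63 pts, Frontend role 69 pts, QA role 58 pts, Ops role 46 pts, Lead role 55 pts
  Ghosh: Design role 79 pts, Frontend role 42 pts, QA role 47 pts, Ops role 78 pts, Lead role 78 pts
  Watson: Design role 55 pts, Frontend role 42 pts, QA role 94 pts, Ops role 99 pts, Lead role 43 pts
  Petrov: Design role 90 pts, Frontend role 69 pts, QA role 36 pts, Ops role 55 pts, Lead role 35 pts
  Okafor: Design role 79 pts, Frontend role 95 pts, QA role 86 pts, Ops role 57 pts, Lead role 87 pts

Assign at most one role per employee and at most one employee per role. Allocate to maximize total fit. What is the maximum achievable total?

Maximum total: 422 pts

This is the linear assignment problem.
Optimal: Bakr→Frontend role (69 pts), Ghosh→Lead role (78 pts), Watson→Ops role (99 pts), Petrov→Design role (90 pts), Okafor→QA role (86 pts) — total 69+78+99+90+86 = 422 pts.
Column-greedy (each role in turn goes to its best remaining employee) gives 412 pts, worse by 10.
Swapping Petrov↔Bakr (Petrov→Frontend role 69 pts, Bakr→Design role 63 pts) loses 27.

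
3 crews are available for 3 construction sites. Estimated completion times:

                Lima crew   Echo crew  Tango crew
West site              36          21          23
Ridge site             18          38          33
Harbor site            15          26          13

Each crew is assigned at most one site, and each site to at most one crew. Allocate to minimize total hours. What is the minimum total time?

Min total: 52 hours

Optimal: Lima crew→Ridge site (18 hours), Echo crew→West site (21 hours), Tango crew→Harbor site (13 hours) — total 18+21+13 = 52 hours.
Row-greedy (each crew in turn takes its cheapest remaining site) gives 69 hours, worse by 17.
Next-best assignment: Lima crew→Ridge site, Echo crew→Harbor site, Tango crew→West site = 67 hours.
No other one-to-one assignment undercuts 52 hours.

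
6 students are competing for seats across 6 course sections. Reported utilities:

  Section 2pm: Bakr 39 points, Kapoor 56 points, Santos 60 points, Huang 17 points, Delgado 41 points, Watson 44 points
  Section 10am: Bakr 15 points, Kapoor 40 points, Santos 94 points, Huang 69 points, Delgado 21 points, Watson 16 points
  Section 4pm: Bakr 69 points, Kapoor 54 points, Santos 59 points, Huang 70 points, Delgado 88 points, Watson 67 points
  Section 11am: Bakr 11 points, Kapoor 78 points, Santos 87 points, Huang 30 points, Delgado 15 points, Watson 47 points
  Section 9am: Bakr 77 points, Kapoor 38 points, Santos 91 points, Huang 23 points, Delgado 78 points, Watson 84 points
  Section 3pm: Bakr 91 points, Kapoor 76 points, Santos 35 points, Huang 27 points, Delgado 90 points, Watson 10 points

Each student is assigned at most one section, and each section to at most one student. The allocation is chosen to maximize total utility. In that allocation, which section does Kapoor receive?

This is a one-to-one assignment (maximum-weight bipartite matching).
Optimal: Bakr→Section 3pm (91 points), Kapoor→Section 2pm (56 points), Santos→Section 11am (87 points), Huang→Section 10am (69 points), Delgado→Section 4pm (88 points), Watson→Section 9am (84 points) — total 91+56+87+69+88+84 = 475 points.
Swapping Delgado↔Bakr (Delgado→Section 3pm 90 points, Bakr→Section 4pm 69 points) loses 20.
Every other assignment is strictly worse.
Kapoor's own top section is Section 11am (78 points), but forcing Kapoor→Section 11am and reassigning the rest optimally gives only 470 points — worse by 5.

Kapoor receives Section 2pm.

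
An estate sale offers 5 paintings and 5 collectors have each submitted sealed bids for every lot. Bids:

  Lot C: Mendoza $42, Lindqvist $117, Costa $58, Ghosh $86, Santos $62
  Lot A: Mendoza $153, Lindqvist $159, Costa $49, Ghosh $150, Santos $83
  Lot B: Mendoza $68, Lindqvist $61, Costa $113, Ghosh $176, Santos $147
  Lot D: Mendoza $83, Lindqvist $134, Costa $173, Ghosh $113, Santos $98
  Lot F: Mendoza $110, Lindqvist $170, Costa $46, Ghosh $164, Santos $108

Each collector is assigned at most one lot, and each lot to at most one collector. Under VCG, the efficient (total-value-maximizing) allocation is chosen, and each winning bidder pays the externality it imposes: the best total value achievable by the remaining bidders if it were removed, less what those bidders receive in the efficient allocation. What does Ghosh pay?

Ghosh pays $53.

Efficient allocation: Mendoza→Lot A ($153), Lindqvist→Lot C ($117), Costa→Lot D ($173), Ghosh→Lot F ($164), Santos→Lot B ($147); total welfare W = $754.
Ghosh receives Lot F at value $164, so the others get W − 164 = $590.
Without Ghosh: best allocation of the remaining 4 bidders over all 5 lots is Mendoza→Lot A ($153), Lindqvist→Lot F ($170), Costa→Lot D ($173), Santos→Lot B ($147), total $643.
VCG payment = (others' best without Ghosh) − (others' welfare with Ghosh) = 643 − 590 = $53.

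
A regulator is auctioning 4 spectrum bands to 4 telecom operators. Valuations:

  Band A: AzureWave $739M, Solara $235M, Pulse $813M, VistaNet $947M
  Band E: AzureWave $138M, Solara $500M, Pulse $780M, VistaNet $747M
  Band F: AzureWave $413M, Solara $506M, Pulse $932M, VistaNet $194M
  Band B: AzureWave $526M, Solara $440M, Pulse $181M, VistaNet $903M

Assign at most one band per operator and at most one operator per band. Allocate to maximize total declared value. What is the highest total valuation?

Maximum total: $3074M

This is the linear assignment problem.
Optimal: AzureWave→Band A ($739M), Solara→Band E ($500M), Pulse→Band F ($932M), VistaNet→Band B ($903M) — total 739+500+932+903 = $3074M.
Next-best assignment: AzureWave→Band A, Solara→Band F, Pulse→Band E, VistaNet→Band B = $2928M.
No other one-to-one assignment exceeds $3074M.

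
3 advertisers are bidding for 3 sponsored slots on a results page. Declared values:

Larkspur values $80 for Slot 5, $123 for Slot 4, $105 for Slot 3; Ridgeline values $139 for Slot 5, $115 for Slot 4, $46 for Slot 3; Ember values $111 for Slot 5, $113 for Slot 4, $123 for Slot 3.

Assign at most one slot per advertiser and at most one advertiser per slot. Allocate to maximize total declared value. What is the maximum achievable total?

Treat this as an assignment problem: match each advertiser to one slot.
Optimal: Larkspur→Slot 4 ($123), Ridgeline→Slot 5 ($139), Ember→Slot 3 ($123) — total 123+139+123 = $385.
Next-best assignment: Larkspur→Slot 3, Ridgeline→Slot 5, Ember→Slot 4 = $357.

Max total: $385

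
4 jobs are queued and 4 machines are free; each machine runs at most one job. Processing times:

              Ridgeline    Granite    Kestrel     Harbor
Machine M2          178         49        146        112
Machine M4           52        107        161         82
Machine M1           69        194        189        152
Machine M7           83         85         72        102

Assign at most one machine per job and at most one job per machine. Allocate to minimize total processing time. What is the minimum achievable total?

This is a one-to-one assignment (minimum-cost bipartite matching).
Optimal: Ridgeline→Machine M1 (69 min), Granite→Machine M2 (49 min), Kestrel→Machine M7 (72 min), Harbor→Machine M4 (82 min) — total 69+49+72+82 = 272 min.
Row-greedy (each job in turn takes its cheapest remaining machine) gives 325 min, worse by 53.
Next-best assignment: Ridgeline→Machine M4, Granite→Machine M2, Kestrel→Machine M7, Harbor→Machine M1 = 325 min.

Minimum total: 272 min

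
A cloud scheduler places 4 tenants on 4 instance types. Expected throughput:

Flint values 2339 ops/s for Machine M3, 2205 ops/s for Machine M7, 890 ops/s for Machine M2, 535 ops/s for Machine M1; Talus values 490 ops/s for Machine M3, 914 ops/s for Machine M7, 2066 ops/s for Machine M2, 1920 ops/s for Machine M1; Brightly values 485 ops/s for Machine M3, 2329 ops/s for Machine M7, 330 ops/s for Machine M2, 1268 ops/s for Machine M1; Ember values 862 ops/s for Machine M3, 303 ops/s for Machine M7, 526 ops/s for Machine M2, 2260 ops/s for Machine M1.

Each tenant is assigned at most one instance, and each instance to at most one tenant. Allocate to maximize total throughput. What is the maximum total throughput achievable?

Optimal: Flint→Machine M3 (2339 ops/s), Talus→Machine M2 (2066 ops/s), Brightly→Machine M7 (2329 ops/s), Ember→Machine M1 (2260 ops/s) — total 2339+2066+2329+2260 = 8994 ops/s.
Swapping Talus↔Ember (Talus→Machine M1 1920 ops/s, Ember→Machine M2 526 ops/s) loses 1880.

Maximum total: 8994 ops/s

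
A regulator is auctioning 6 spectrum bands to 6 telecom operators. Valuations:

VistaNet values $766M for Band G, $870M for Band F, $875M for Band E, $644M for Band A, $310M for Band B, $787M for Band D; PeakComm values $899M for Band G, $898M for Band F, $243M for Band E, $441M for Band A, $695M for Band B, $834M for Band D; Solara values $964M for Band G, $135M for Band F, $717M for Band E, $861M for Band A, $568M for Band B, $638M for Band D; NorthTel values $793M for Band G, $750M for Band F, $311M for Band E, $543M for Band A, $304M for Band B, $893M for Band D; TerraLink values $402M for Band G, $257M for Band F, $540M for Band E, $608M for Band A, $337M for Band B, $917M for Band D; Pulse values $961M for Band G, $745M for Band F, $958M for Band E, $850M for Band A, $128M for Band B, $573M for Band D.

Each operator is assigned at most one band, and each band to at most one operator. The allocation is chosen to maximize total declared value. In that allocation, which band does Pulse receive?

Pulse receives Band E.

Optimal: VistaNet→Band F ($870M), PeakComm→Band B ($695M), Solara→Band A ($861M), NorthTel→Band G ($793M), TerraLink→Band D ($917M), Pulse→Band E ($958M) — total 870+695+861+793+917+958 = $5094M.
Column-greedy (each band in turn goes to its best remaining operator) gives $4694M, worse by 400.
Swapping TerraLink↔Pulse (TerraLink→Band E $540M, Pulse→Band D $573M) loses 762.
No other one-to-one assignment exceeds $5094M.
Pulse's own top band is Band G ($961M), but forcing Pulse→Band G and reassigning the rest optimally gives only $5059M — worse by 35.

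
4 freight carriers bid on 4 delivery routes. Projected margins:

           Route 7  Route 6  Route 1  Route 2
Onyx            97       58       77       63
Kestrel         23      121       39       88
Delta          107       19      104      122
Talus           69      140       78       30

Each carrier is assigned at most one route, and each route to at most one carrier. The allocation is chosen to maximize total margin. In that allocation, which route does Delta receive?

Optimal: Onyx→Route 7 ($97k), Kestrel→Route 2 ($88k), Delta→Route 1 ($104k), Talus→Route 6 ($140k) — total 97+88+104+140 = $429k.
Column-greedy (each route in turn goes to its best remaining carrier) gives $412k, worse by 17.
Next-best assignment: Onyx→Route 7, Kestrel→Route 6, Delta→Route 2, Talus→Route 1 = $418k.
No other one-to-one assignment exceeds $429k.
Delta's own top route is Route 2 ($122k), but forcing Delta→Route 2 and reassigning the rest optimally gives only $418k — worse by 11.

Delta receives Route 1.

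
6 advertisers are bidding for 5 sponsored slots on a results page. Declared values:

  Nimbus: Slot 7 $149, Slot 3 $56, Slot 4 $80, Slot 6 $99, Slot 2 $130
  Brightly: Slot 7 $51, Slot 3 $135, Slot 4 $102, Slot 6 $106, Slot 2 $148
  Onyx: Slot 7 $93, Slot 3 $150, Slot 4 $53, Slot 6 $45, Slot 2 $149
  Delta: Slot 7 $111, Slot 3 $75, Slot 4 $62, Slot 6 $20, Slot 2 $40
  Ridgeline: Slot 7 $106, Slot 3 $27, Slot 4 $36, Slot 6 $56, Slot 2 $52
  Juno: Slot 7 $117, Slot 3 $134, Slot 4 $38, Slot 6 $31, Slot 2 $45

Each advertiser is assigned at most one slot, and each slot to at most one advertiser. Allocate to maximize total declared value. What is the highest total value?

Optimal: Nimbus→Slot 7 ($149), Juno→Slot 3 ($134), Delta→Slot 4 ($62), Brightly→Slot 6 ($106), Onyx→Slot 2 ($149) — total 149+134+62+106+149 = $600.

Max total: $600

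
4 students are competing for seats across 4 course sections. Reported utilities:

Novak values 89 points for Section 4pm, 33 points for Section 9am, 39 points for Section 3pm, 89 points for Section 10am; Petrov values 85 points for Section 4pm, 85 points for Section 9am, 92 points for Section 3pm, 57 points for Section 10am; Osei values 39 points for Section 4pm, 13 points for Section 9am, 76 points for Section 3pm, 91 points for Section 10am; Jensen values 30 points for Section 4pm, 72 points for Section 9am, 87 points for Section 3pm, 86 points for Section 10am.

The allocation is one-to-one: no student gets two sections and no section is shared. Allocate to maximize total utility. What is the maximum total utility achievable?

Maximum total: 352 points

Treat this as an assignment problem: match each student to one section.
Optimal: Novak→Section 4pm (89 points), Petrov→Section 9am (85 points), Osei→Section 10am (91 points), Jensen→Section 3pm (87 points) — total 89+85+91+87 = 352 points.
Row-greedy (each student in turn takes its best remaining section) gives 344 points, worse by 8.
Next-best assignment: Novak→Section 4pm, Petrov→Section 3pm, Osei→Section 10am, Jensen→Section 9am = 344 points.
Swapping Novak↔Jensen (Novak→Section 3pm 39 points, Jensen→Section 4pm 30 points) loses 107.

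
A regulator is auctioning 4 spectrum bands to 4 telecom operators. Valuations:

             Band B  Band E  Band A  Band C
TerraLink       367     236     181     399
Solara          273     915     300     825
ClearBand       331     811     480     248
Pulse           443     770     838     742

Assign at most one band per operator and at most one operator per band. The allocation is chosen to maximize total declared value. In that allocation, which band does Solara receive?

Solara receives Band C.

Optimal: TerraLink→Band B ($367M), Solara→Band C ($825M), ClearBand→Band E ($811M), Pulse→Band A ($838M) — total 367+825+811+838 = $2841M.
Column-greedy (each band in turn goes to its best remaining operator) gives $2237M, worse by 604.
Swapping ClearBand↔TerraLink (ClearBand→Band B $331M, TerraLink→Band E $236M) loses 611.
No other one-to-one assignment exceeds $2841M.
Solara's own top band is Band E ($915M), but forcing Solara→Band E and reassigning the rest optimally gives only $2504M — worse by 337.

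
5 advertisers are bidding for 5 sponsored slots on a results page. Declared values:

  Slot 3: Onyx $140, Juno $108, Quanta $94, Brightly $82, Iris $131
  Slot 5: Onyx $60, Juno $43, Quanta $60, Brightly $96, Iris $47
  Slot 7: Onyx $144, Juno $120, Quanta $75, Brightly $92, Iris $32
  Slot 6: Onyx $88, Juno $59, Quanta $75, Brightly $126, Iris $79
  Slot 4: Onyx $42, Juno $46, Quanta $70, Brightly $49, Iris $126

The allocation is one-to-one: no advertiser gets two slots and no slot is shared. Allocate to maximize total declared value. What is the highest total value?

This is a one-to-one assignment (maximum-weight bipartite matching).
Optimal: Onyx→Slot 3 ($140), Juno→Slot 7 ($120), Quanta→Slot 5 ($60), Brightly→Slot 6 ($126), Iris→Slot 4 ($126) — total 140+120+60+126+126 = $572.
No other one-to-one assignment exceeds $572.

Maximum total: $572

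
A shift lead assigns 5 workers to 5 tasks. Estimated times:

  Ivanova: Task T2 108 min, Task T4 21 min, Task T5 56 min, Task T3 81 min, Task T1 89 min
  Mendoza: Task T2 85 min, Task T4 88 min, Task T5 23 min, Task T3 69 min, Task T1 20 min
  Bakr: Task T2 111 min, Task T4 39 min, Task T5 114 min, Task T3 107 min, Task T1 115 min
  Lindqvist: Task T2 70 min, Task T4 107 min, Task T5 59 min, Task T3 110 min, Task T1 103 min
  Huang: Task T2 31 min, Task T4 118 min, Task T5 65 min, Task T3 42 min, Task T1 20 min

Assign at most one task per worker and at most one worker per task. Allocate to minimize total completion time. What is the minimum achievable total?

Min total: 227 min

Optimal: Ivanova→Task T5 (56 min), Mendoza→Task T1 (20 min), Bakr→Task T4 (39 min), Lindqvist→Task T2 (70 min), Huang→Task T3 (42 min) — total 56+20+39+70+42 = 227 min.
Row-greedy (each worker in turn takes its cheapest remaining task) gives 238 min, worse by 11.
Next-best assignment: Ivanova→Task T3, Mendoza→Task T1, Bakr→Task T4, Lindqvist→Task T5, Huang→Task T2 = 230 min.
Swapping Lindqvist↔Mendoza (Lindqvist→Task T1 103 min, Mendoza→Task T2 85 min) adds 98.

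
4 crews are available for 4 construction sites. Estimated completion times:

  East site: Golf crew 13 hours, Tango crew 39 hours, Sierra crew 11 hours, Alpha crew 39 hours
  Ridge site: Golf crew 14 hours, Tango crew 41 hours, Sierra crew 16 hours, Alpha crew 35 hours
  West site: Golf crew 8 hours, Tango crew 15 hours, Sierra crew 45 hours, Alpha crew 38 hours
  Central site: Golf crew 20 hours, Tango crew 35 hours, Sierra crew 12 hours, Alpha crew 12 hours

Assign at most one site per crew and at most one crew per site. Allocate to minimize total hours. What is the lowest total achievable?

Treat this as an assignment problem: match each crew to one site.
Optimal: Golf crew→Ridge site (14 hours), Tango crew→West site (15 hours), Sierra crew→East site (11 hours), Alpha crew→Central site (12 hours) — total 14+15+11+12 = 52 hours.
Min-entry greedy (repeatedly take the single cheapest remaining cell) gives 72 hours, worse by 20.
Next-best assignment: Golf crew→East site, Tango crew→West site, Sierra crew→Ridge site, Alpha crew→Central site = 56 hours.
Swapping Sierra crew↔Golf crew (Sierra crew→Ridge site 16 hours, Golf crew→East site 13 hours) adds 4.

Minimum total: 52 hours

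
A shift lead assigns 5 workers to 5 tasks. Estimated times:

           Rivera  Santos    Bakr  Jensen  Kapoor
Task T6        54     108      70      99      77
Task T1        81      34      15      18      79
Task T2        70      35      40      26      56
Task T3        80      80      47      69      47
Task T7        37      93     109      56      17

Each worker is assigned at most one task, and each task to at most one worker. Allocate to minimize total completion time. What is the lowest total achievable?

Minimum total: 171 min

Optimal: Rivera→Task T6 (54 min), Santos→Task T2 (35 min), Bakr→Task T3 (47 min), Jensen→Task T1 (18 min), Kapoor→Task T7 (17 min) — total 54+35+47+18+17 = 171 min.
Row-greedy (each worker in turn takes its cheapest remaining task) gives 257 min, worse by 86.
Swapping Rivera↔Bakr (Rivera→Task T3 80 min, Bakr→Task T6 70 min) adds 49.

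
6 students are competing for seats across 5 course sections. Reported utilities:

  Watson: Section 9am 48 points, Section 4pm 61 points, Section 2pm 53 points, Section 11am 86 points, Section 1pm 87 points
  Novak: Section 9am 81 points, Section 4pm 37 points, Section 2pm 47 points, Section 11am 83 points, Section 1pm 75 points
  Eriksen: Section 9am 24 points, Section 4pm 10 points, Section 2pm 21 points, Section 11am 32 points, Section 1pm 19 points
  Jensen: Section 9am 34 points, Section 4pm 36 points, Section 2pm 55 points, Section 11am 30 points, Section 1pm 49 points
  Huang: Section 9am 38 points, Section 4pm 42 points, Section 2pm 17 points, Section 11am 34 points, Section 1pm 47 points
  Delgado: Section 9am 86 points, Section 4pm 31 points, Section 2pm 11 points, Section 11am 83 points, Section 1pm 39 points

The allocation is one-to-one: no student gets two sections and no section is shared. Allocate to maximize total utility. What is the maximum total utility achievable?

Optimal: Delgado→Section 9am (86 points), Huang→Section 4pm (42 points), Jensen→Section 2pm (55 points), Novak→Section 11am (83 points), Watson→Section 1pm (87 points) — total 86+42+55+83+87 = 353 points.
Column-greedy (each section in turn goes to its best remaining student) gives 332 points, worse by 21.
Next-best assignment: Novak→Section 9am, Huang→Section 4pm, Jensen→Section 2pm, Delgado→Section 11am, Watson→Section 1pm = 348 points.
Swapping Jensen↔Huang (Jensen→Section 4pm 36 points, Huang→Section 2pm 17 points) loses 44.

Maximum total: 353 points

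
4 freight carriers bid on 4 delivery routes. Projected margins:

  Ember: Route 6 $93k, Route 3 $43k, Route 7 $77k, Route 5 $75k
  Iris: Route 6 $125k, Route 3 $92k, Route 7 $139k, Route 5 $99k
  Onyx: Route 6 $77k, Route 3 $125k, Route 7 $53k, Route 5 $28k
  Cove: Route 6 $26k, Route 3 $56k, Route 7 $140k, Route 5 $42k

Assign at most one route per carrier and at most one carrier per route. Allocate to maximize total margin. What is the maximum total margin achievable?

Optimal: Ember→Route 5 ($75k), Iris→Route 6 ($125k), Onyx→Route 3 ($125k), Cove→Route 7 ($140k) — total 75+125+125+140 = $465k.
Row-greedy (each carrier in turn takes its best remaining route) gives $399k, worse by 66.
Next-best assignment: Ember→Route 6, Iris→Route 5, Onyx→Route 3, Cove→Route 7 = $457k.
No other one-to-one assignment exceeds $465k.

Maximum total: $465k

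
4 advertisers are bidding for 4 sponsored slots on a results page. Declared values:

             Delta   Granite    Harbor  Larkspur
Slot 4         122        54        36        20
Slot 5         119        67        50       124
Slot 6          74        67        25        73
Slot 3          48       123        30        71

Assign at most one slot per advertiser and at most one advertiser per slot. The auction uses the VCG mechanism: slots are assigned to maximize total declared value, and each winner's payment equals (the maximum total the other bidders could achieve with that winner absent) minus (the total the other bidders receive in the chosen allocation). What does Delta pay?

Delta pays $11.

Efficient allocation: Delta→Slot 4 ($122), Granite→Slot 3 ($123), Harbor→Slot 6 ($25), Larkspur→Slot 5 ($124); total welfare W = $394.
Delta receives Slot 4 at value $122, so the others get W − 122 = $272.
Without Delta: best allocation of the remaining 3 bidders over all 4 slots is Granite→Slot 3 ($123), Harbor→Slot 4 ($36), Larkspur→Slot 5 ($124), total $283.
VCG payment = (others' best without Delta) − (others' welfare with Delta) = 283 − 272 = $11.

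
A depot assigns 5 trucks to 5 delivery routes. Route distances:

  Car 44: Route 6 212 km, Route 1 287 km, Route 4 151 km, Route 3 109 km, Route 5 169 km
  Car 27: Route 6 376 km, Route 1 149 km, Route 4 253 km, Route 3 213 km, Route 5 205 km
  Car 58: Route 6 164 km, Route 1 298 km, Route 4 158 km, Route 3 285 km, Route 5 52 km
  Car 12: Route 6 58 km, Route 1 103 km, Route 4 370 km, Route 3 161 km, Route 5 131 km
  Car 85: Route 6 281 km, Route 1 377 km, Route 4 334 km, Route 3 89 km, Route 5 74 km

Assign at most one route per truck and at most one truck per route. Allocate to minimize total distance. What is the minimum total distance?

Minimum total: 499 km

Optimal: Car 44→Route 4 (151 km), Car 27→Route 1 (149 km), Car 58→Route 5 (52 km), Car 12→Route 6 (58 km), Car 85→Route 3 (89 km) — total 151+149+52+58+89 = 499 km.
Row-greedy (each truck in turn takes its cheapest remaining route) gives 702 km, worse by 203.
No other one-to-one assignment undercuts 499 km.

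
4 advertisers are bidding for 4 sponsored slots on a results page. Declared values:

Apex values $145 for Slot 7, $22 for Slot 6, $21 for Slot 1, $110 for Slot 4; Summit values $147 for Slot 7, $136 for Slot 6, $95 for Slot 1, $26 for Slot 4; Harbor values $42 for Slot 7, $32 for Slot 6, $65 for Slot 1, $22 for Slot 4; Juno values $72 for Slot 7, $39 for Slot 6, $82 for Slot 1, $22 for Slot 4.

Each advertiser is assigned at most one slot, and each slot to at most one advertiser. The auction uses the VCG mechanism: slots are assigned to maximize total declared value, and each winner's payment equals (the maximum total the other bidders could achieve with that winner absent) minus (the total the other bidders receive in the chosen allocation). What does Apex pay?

Efficient allocation: Apex→Slot 7 ($145), Summit→Slot 6 ($136), Harbor→Slot 4 ($22), Juno→Slot 1 ($82); total welfare W = $385.
Apex receives Slot 7 at value $145, so the others get W − 145 = $240.
Without Apex: best allocation of the remaining 3 bidders over all 4 slots is Summit→Slot 6 ($136), Harbor→Slot 1 ($65), Juno→Slot 7 ($72), total $273.
VCG payment = (others' best without Apex) − (others' welfare with Apex) = 273 − 240 = $33.

Apex pays $33.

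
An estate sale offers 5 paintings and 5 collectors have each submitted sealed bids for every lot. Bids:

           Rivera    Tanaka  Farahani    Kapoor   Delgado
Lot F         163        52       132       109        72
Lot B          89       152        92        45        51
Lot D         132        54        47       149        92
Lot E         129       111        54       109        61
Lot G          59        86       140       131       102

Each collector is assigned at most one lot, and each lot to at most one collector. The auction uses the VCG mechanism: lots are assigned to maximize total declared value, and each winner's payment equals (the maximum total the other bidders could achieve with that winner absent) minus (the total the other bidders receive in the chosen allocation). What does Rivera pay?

Rivera pays $33.

Efficient allocation: Rivera→Lot F ($163), Tanaka→Lot B ($152), Farahani→Lot G ($140), Kapoor→Lot D ($149), Delgado→Lot E ($61); total welfare W = $665.
Rivera receives Lot F at value $163, so the others get W − 163 = $502.
Without Rivera: best allocation of the remaining 4 bidders over all 5 lots is Tanaka→Lot B ($152), Farahani→Lot F ($132), Kapoor→Lot D ($149), Delgado→Lot G ($102), total $535.
VCG payment = (others' best without Rivera) − (others' welfare with Rivera) = 535 − 502 = $33.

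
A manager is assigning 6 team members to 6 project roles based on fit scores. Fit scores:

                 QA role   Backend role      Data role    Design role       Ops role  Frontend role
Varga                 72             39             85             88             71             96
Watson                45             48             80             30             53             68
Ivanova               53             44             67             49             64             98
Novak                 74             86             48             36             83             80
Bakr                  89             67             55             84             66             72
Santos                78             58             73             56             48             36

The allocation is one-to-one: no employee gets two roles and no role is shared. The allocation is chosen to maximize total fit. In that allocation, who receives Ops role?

Optimal: Varga→Ops role (71 pts), Watson→Data role (80 pts), Ivanova→Frontend role (98 pts), Novak→Backend role (86 pts), Bakr→Design role (84 pts), Santos→QA role (78 pts) — total 71+80+98+86+84+78 = 497 pts.
Column-greedy (each role in turn goes to its best remaining employee) gives 448 pts, worse by 49.
Varga's own top role is Frontend role (96 pts), but forcing Varga→Frontend role and reassigning the rest optimally gives only 488 pts — worse by 9.

Varga receives Ops role.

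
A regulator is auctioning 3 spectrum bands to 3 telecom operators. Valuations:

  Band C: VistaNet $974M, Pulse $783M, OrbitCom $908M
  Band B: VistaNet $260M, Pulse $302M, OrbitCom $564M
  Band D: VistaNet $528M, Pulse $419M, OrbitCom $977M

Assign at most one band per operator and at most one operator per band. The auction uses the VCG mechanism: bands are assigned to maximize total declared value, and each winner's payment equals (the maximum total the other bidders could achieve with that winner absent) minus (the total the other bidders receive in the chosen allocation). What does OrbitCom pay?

Efficient allocation: VistaNet→Band C ($974M), Pulse→Band B ($302M), OrbitCom→Band D ($977M); total welfare W = $2253M.
OrbitCom receives Band D at value $977M, so the others get W − 977 = $1276M.
Without OrbitCom: best allocation of the remaining 2 bidders over all 3 bands is VistaNet→Band C ($974M), Pulse→Band D ($419M), total $1393M.
VCG payment = (others' best without OrbitCom) − (others' welfare with OrbitCom) = 1393 − 1276 = $117M.

OrbitCom pays $117M.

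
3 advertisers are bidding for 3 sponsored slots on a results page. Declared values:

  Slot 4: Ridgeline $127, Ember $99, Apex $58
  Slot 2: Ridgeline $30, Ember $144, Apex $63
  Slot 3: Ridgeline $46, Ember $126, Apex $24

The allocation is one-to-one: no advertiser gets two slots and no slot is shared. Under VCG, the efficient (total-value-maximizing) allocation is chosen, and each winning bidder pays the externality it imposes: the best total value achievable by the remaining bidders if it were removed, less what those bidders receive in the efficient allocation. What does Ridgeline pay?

Efficient allocation: Ridgeline→Slot 4 ($127), Ember→Slot 3 ($126), Apex→Slot 2 ($63); total welfare W = $316.
Ridgeline receives Slot 4 at value $127, so the others get W − 127 = $189.
Without Ridgeline: best allocation of the remaining 2 bidders over all 3 slots is Ember→Slot 2 ($144), Apex→Slot 4 ($58), total $202.
VCG payment = (others' best without Ridgeline) − (others' welfare with Ridgeline) = 202 − 189 = $13.

Ridgeline pays $13.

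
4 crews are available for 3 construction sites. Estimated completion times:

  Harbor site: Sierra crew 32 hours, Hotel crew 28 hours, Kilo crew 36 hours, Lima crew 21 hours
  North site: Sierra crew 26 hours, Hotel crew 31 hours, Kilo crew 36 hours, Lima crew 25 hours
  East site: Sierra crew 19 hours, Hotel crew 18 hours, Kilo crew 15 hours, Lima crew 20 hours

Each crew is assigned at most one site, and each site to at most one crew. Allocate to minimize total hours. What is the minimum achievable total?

Minimum total: 62 hours

This is the linear assignment problem.
Optimal: Lima crew→Harbor site (21 hours), Sierra crew→North site (26 hours), Kilo crew→East site (15 hours) — total 21+26+15 = 62 hours.
Row-greedy (each crew in turn takes its cheapest remaining site) gives 83 hours, worse by 21.
Next-best assignment: Lima crew→Harbor site, Sierra crew→North site, Hotel crew→East site = 65 hours.
Swapping Sierra crew↔Kilo crew (Sierra crew→East site 19 hours, Kilo crew→North site 36 hours) adds 14.
Checked against all permutations: 62 hours is optimal.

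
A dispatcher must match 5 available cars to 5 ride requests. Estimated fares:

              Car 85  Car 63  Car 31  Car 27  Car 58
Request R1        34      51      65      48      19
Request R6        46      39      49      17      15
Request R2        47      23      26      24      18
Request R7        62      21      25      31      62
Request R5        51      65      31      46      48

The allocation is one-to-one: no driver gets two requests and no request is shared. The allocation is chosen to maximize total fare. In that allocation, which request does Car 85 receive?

Treat this as an assignment problem: match each driver to one request.
Optimal: Car 85→Request R2 ($47), Car 63→Request R5 ($65), Car 31→Request R6 ($49), Car 27→Request R1 ($48), Car 58→Request R7 ($62) — total 47+65+49+48+62 = $271.
Max-entry greedy (repeatedly take the single best remaining cell) gives $231, worse by 40.
Car 85's own top request is Request R7 ($62), but forcing Car 85→Request R7 and reassigning the rest optimally gives only $242 — worse by 29.

Car 85 receives Request R2.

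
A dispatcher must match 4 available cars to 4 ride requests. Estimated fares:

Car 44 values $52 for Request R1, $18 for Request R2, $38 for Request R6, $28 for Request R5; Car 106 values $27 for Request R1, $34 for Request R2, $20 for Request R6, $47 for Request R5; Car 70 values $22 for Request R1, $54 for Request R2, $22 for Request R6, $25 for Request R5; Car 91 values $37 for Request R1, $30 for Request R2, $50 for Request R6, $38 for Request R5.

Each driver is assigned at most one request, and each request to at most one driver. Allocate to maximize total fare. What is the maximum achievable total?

Optimal: Car 44→Request R1 ($52), Car 106→Request R5 ($47), Car 70→Request R2 ($54), Car 91→Request R6 ($50) — total 52+47+54+50 = $203.
Next-best assignment: Car 44→Request R6, Car 106→Request R5, Car 70→Request R2, Car 91→Request R1 = $176.
Swapping Car 106↔Car 91 (Car 106→Request R6 $20, Car 91→Request R5 $38) loses 39.

Max total: $203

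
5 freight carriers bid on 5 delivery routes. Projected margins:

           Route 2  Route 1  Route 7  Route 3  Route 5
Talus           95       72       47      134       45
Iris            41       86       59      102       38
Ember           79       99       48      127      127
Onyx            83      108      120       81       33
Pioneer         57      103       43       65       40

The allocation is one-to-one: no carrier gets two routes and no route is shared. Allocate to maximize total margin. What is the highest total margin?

Optimal: Talus→Route 2 ($95k), Iris→Route 3 ($102k), Ember→Route 5 ($127k), Onyx→Route 7 ($120k), Pioneer→Route 1 ($103k) — total 95+102+127+120+103 = $547k.
Swapping Onyx↔Ember (Onyx→Route 5 $33k, Ember→Route 7 $48k) loses 166.

Maximum total: $547k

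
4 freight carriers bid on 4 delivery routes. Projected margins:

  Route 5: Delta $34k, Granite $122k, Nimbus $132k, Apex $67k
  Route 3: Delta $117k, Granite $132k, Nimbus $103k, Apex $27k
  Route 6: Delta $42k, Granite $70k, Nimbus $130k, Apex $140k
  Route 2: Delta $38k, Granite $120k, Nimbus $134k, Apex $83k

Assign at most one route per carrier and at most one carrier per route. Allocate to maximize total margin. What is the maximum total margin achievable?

Max total: $513k

Treat this as an assignment problem: match each carrier to one route.
Optimal: Delta→Route 3 ($117k), Granite→Route 5 ($122k), Nimbus→Route 2 ($134k), Apex→Route 6 ($140k) — total 117+122+134+140 = $513k.
Max-entry greedy (repeatedly take the single best remaining cell) gives $440k, worse by 73.
Next-best assignment: Delta→Route 3, Granite→Route 2, Nimbus→Route 5, Apex→Route 6 = $509k.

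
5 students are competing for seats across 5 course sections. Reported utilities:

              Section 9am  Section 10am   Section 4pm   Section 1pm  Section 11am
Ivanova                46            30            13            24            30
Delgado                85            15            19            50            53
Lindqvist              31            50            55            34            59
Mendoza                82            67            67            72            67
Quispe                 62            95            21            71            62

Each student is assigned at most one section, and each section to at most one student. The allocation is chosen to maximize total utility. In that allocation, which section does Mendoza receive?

Mendoza receives Section 1pm.

Optimal: Ivanova→Section 11am (30 points), Delgado→Section 9am (85 points), Lindqvist→Section 4pm (55 points), Mendoza→Section 1pm (72 points), Quispe→Section 10am (95 points) — total 30+85+55+72+95 = 337 points.
Swapping Ivanova↔Delgado (Ivanova→Section 9am 46 points, Delgado→Section 11am 53 points) loses 16.
Mendoza's own top section is Section 9am (82 points), but forcing Mendoza→Section 9am and reassigning the rest optimally gives only 312 points — worse by 25.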